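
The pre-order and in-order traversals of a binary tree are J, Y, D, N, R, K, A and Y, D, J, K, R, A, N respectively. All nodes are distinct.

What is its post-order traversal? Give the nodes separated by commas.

The first element of pre-order is the root; it splits in-order into left and right subtrees.
Root J: left subtree has 2 nodes {Y, D}, right has 4 {K, R, A, N}.
  Root Y: left subtree has 0 nodes { }, right has 1 {D}.
  Root N: left subtree has 3 nodes {K, R, A}, right has 0 { }.
    Root R: left subtree has 1 node {K}, right has 1 {A}.

D, Y, K, A, R, N, J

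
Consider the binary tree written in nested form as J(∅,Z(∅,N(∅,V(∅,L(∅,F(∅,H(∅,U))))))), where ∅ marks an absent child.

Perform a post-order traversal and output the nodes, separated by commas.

U, H, F, L, V, N, Z, J

Post-order visits the left subtree, then the right subtree, then the node.
At J: no left child.
At J: go right to Z.
  At Z: no left child.
  At Z: go right to N.
    At N: no left child.
    At N: go right to V.
      At V: no left child.
      At V: go right to L.
        At L: no left child.
        At L: go right to F.
          At F: no left child.
          At F: go right to H.
            At H: no left child.
            At H: go right to U.
              U is a leaf — visit U.
            Visit H.
          Visit F.
        Visit L.
      Visit V.
    Visit N.
  Visit Z.
Visit J.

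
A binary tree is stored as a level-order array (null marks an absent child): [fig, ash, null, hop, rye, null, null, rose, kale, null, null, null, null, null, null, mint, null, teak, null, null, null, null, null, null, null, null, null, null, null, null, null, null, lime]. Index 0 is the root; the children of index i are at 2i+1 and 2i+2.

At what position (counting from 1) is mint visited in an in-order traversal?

1

In-order visits the left subtree, then the node, then the right subtree.
At fig: go left to ash.
  At ash: go left to hop.
    At hop: go left to rose.
      At rose: go left to mint.
        At mint: no left child.
        Visit mint.
        At mint: go right to lime.
          lime is a leaf — visit lime.
      Visit rose.
      At rose: no right child.
    Visit hop.
    At hop: go right to kale.
      At kale: go left to teak.
        teak is a leaf — visit teak.
      Visit kale.
      At kale: no right child.
  Visit ash.
  At ash: go right to rye.
    rye is a leaf — visit rye.
Visit fig.
At fig: no right child.
Full in-order sequence: mint, lime, rose, hop, teak, kale, ash, rye, fig.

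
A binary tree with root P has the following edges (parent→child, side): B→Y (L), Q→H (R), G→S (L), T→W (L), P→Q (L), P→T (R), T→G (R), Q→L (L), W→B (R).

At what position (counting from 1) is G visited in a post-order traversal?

8

Post-order visits the left subtree, then the right subtree, then the node.
At P: go left to Q.
  At Q: go left to L.
    L is a leaf — visit L.
  At Q: go right to H.
    H is a leaf — visit H.
  Visit Q.
At P: go right to T.
  At T: go left to W.
    At W: no left child.
    At W: go right to B.
      At B: go left to Y.
        Y is a leaf — visit Y.
      At B: no right child.
      Visit B.
    Visit W.
  At T: go right to G.
    At G: go left to S.
      S is a leaf — visit S.
    At G: no right child.
    Visit G.
  Visit T.
Visit P.
Full post-order sequence: L, H, Q, Y, B, W, S, G, T, P.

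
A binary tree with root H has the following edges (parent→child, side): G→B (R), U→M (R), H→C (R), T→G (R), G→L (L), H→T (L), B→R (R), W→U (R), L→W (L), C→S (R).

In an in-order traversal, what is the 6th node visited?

In-order visits the left subtree, then the node, then the right subtree.
At H: go left to T.
  At T: no left child.
  Visit T.
  At T: go right to G.
    At G: go left to L.
      At L: go left to W.
        At W: no left child.
        Visit W.
        At W: go right to U.
          At U: no left child.
          Visit U.
          At U: go right to M.
            M is a leaf — visit M.
      Visit L.
      At L: no right child.
    Visit G.
    At G: go right to B.
      At B: no left child.
      Visit B.
      At B: go right to R.
        R is a leaf — visit R.
Visit H.
At H: go right to C.
  At C: no left child.
  Visit C.
  At C: go right to S.
    S is a leaf — visit S.
Full in-order sequence: T, W, U, M, L, G, B, R, H, C, S.

G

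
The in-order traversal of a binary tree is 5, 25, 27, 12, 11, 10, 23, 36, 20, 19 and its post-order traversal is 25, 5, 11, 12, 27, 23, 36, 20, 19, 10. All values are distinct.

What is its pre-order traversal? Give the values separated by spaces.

10 27 5 25 12 11 19 20 36 23

The last element of post-order is the root; it splits in-order into left and right subtrees.
Root 10: left subtree has 5 nodes {5, 25, 27, 12, 11}, right has 4 {23, 36, 20, 19}.
  Root 27: left subtree has 2 nodes {5, 25}, right has 2 {12, 11}.
    Root 5: left subtree has 0 nodes { }, right has 1 {25}.
    Root 12: left subtree has 0 nodes { }, right has 1 {11}.
  Root 19: left subtree has 3 nodes {23, 36, 20}, right has 0 { }.
    Root 20: left subtree has 2 nodes {23, 36}, right has 0 { }.
      Root 36: left subtree has 1 node {23}, right has 0 { }.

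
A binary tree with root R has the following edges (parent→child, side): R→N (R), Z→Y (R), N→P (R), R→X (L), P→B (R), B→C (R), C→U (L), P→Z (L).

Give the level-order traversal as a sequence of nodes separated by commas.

Level-order visits nodes level by level from the root, left to right within each level.
Level 0: R
Level 1: X, N
Level 2: P
Level 3: Z, B
Level 4: Y, C
Level 5: U

R, X, N, P, Z, B, Y, C, U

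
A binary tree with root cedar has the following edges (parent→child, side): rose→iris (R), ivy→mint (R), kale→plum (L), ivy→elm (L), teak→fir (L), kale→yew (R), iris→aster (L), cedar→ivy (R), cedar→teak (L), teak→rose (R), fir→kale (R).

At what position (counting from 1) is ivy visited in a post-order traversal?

11

Post-order visits the left subtree, then the right subtree, then the node.
At cedar: go left to teak.
  At teak: go left to fir.
    At fir: no left child.
    At fir: go right to kale.
      At kale: go left to plum.
        plum is a leaf — visit plum.
      At kale: go right to yew.
        yew is a leaf — visit yew.
      Visit kale.
    Visit fir.
  At teak: go right to rose.
    At rose: no left child.
    At rose: go right to iris.
      At iris: go left to aster.
        aster is a leaf — visit aster.
      At iris: no right child.
      Visit iris.
    Visit rose.
  Visit teak.
At cedar: go right to ivy.
  At ivy: go left to elm.
    elm is a leaf — visit elm.
  At ivy: go right to mint.
    mint is a leaf — visit mint.
  Visit ivy.
Visit cedar.
Full post-order sequence: plum, yew, kale, fir, aster, iris, rose, teak, elm, mint, ivy, cedar.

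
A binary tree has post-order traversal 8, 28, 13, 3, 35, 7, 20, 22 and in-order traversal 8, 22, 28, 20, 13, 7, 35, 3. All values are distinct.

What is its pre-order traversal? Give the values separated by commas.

The last element of post-order is the root; it splits in-order into left and right subtrees.
Root 22: left subtree has 1 node {8}, right has 6 {28, 20, 13, 7, 35, 3}.
  Root 20: left subtree has 1 node {28}, right has 4 {13, 7, 35, 3}.
    Root 7: left subtree has 1 node {13}, right has 2 {35, 3}.
      Root 35: left subtree has 0 nodes { }, right has 1 {3}.

22, 8, 20, 28, 7, 13, 35, 3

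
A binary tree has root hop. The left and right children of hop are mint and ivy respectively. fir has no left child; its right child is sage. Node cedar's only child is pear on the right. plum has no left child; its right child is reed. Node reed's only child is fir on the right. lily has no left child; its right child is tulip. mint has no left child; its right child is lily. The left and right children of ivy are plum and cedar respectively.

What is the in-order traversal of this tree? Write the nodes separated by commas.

In-order visits the left subtree, then the node, then the right subtree.
At hop: go left to mint.
  At mint: no left child.
  Visit mint.
  At mint: go right to lily.
    At lily: no left child.
    Visit lily.
    At lily: go right to tulip.
      tulip is a leaf — visit tulip.
Visit hop.
At hop: go right to ivy.
  At ivy: go left to plum.
    At plum: no left child.
    Visit plum.
    At plum: go right to reed.
      At reed: no left child.
      Visit reed.
      At reed: go right to fir.
        At fir: no left child.
        Visit fir.
        At fir: go right to sage.
          sage is a leaf — visit sage.
  Visit ivy.
  At ivy: go right to cedar.
    At cedar: no left child.
    Visit cedar.
    At cedar: go right to pear.
      pear is a leaf — visit pear.

mint, lily, tulip, hop, plum, reed, fir, sage, ivy, cedar, pear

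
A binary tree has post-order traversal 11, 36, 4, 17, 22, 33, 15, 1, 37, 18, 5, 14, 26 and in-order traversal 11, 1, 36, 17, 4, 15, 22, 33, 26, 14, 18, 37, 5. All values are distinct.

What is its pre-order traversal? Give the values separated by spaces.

The last element of post-order is the root; it splits in-order into left and right subtrees.
Root 26: left subtree has 8 nodes {11, 1, 36, 17, 4, 15, 22, 33}, right has 4 {14, 18, 37, 5}.
  Root 1: left subtree has 1 node {11}, right has 6 {36, 17, 4, 15, 22, 33}.
    Root 15: left subtree has 3 nodes {36, 17, 4}, right has 2 {22, 33}.
      Root 17: left subtree has 1 node {36}, right has 1 {4}.
      Root 33: left subtree has 1 node {22}, right has 0 { }.
  Root 14: left subtree has 0 nodes { }, right has 3 {18, 37, 5}.
    Root 5: left subtree has 2 nodes {18, 37}, right has 0 { }.
      Root 18: left subtree has 0 nodes { }, right has 1 {37}.

26 1 11 15 17 36 4 33 22 14 5 18 37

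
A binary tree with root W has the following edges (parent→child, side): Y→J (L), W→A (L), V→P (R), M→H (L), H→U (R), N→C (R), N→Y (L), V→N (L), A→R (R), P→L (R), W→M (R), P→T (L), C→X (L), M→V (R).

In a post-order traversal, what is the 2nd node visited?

Post-order visits the left subtree, then the right subtree, then the node.
At W: go left to A.
  At A: no left child.
  At A: go right to R.
    R is a leaf — visit R.
  Visit A.
At W: go right to M.
  At M: go left to H.
    At H: no left child.
    At H: go right to U.
      U is a leaf — visit U.
    Visit H.
  At M: go right to V.
    At V: go left to N.
      At N: go left to Y.
        At Y: go left to J.
          J is a leaf — visit J.
        At Y: no right child.
        Visit Y.
      At N: go right to C.
        At C: go left to X.
          X is a leaf — visit X.
        At C: no right child.
        Visit C.
      Visit N.
    At V: go right to P.
      At P: go left to T.
        T is a leaf — visit T.
      At P: go right to L.
        L is a leaf — visit L.
      Visit P.
    Visit V.
  Visit M.
Visit W.
Full post-order sequence: R, A, U, H, J, Y, X, C, N, T, L, P, V, M, W.

A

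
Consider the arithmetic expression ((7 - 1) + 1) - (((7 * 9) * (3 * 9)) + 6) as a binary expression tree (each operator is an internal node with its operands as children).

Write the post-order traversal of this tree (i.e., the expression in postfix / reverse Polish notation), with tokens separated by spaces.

7 1 - 1 + 7 9 * 3 9 * * 6 + -

Post-order on an expression tree gives postfix notation: for each operator, emit left operand, right operand, then the operator.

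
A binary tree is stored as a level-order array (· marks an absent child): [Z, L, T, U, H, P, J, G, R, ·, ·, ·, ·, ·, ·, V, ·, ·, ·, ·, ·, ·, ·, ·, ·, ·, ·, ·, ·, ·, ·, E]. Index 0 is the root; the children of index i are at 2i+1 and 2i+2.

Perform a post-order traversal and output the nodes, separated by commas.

Post-order visits the left subtree, then the right subtree, then the node.
At Z: go left to L.
  At L: go left to U.
    At U: go left to G.
      At G: go left to V.
        At V: go left to E.
          E is a leaf — visit E.
        At V: no right child.
        Visit V.
      At G: no right child.
      Visit G.
    At U: go right to R.
      R is a leaf — visit R.
    Visit U.
  At L: go right to H.
    H is a leaf — visit H.
  Visit L.
At Z: go right to T.
  At T: go left to P.
    P is a leaf — visit P.
  At T: go right to J.
    J is a leaf — visit J.
  Visit T.
Visit Z.

E, V, G, R, U, H, L, P, J, T, Z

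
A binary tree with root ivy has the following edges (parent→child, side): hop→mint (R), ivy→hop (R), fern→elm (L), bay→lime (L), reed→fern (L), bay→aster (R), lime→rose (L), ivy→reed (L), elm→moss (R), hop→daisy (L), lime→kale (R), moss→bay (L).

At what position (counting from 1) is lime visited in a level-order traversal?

Level-order visits nodes level by level from the root, left to right within each level.
Level 0: ivy
Level 1: reed, hop
Level 2: fern, daisy, mint
Level 3: elm
Level 4: moss
Level 5: bay
Level 6: lime, aster
Level 7: rose, kale
Full level-order sequence: ivy, reed, hop, fern, daisy, mint, elm, moss, bay, lime, aster, rose, kale.

10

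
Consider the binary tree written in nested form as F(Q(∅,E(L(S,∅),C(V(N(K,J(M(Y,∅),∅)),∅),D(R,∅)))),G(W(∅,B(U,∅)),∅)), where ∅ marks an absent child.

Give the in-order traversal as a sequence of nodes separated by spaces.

In-order visits the left subtree, then the node, then the right subtree.
At F: go left to Q.
  At Q: no left child.
  Visit Q.
  At Q: go right to E.
    At E: go left to L.
      At L: go left to S.
        S is a leaf — visit S.
      Visit L.
      At L: no right child.
    Visit E.
    At E: go right to C.
      At C: go left to V.
        At V: go left to N.
          At N: go left to K.
            K is a leaf — visit K.
          Visit N.
          At N: go right to J.
            At J: go left to M.
              At M: go left to Y.
                Y is a leaf — visit Y.
              Visit M.
              At M: no right child.
            Visit J.
            At J: no right child.
        Visit V.
        At V: no right child.
      Visit C.
      At C: go right to D.
        At D: go left to R.
          R is a leaf — visit R.
        Visit D.
        At D: no right child.
Visit F.
At F: go right to G.
  At G: go left to W.
    At W: no left child.
    Visit W.
    At W: go right to B.
      At B: go left to U.
        U is a leaf — visit U.
      Visit B.
      At B: no right child.
  Visit G.
  At G: no right child.

Q S L E K N Y M J V C R D F W U B G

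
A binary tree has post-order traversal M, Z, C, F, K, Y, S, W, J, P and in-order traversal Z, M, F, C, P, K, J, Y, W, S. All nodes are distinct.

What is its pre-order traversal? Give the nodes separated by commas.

P, F, Z, M, C, J, K, W, Y, S

The last element of post-order is the root; it splits in-order into left and right subtrees.
Root P: left subtree has 4 nodes {Z, M, F, C}, right has 5 {K, J, Y, W, S}.
  Root F: left subtree has 2 nodes {Z, M}, right has 1 {C}.
    Root Z: left subtree has 0 nodes { }, right has 1 {M}.
  Root J: left subtree has 1 node {K}, right has 3 {Y, W, S}.
    Root W: left subtree has 1 node {Y}, right has 1 {S}.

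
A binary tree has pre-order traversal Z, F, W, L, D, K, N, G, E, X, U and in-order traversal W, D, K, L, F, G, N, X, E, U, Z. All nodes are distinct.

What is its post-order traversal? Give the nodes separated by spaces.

K D L W G X U E N F Z

The first element of pre-order is the root; it splits in-order into left and right subtrees.
Root Z: left subtree has 10 nodes {W, D, K, L, F, G, N, X, E, U}, right has 0 { }.
  Root F: left subtree has 4 nodes {W, D, K, L}, right has 5 {G, N, X, E, U}.
    Root W: left subtree has 0 nodes { }, right has 3 {D, K, L}.
      Root L: left subtree has 2 nodes {D, K}, right has 0 { }.
        Root D: left subtree has 0 nodes { }, right has 1 {K}.
    Root N: left subtree has 1 node {G}, right has 3 {X, E, U}.
      Root E: left subtree has 1 node {X}, right has 1 {U}.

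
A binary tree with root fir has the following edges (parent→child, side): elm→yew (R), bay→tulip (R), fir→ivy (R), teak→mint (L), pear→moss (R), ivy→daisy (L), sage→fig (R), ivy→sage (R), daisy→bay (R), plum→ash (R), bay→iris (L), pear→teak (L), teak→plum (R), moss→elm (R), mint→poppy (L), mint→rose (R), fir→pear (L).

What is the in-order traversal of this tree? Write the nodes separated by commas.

In-order visits the left subtree, then the node, then the right subtree.
At fir: go left to pear.
  At pear: go left to teak.
    At teak: go left to mint.
      At mint: go left to poppy.
        poppy is a leaf — visit poppy.
      Visit mint.
      At mint: go right to rose.
        rose is a leaf — visit rose.
    Visit teak.
    At teak: go right to plum.
      At plum: no left child.
      Visit plum.
      At plum: go right to ash.
        ash is a leaf — visit ash.
  Visit pear.
  At pear: go right to moss.
    At moss: no left child.
    Visit moss.
    At moss: go right to elm.
      At elm: no left child.
      Visit elm.
      At elm: go right to yew.
        yew is a leaf — visit yew.
Visit fir.
At fir: go right to ivy.
  At ivy: go left to daisy.
    At daisy: no left child.
    Visit daisy.
    At daisy: go right to bay.
      At bay: go left to iris.
        iris is a leaf — visit iris.
      Visit bay.
      At bay: go right to tulip.
        tulip is a leaf — visit tulip.
  Visit ivy.
  At ivy: go right to sage.
    At sage: no left child.
    Visit sage.
    At sage: go right to fig.
      fig is a leaf — visit fig.

poppy, mint, rose, teak, plum, ash, pear, moss, elm, yew, fir, daisy, iris, bay, tulip, ivy, sage, fig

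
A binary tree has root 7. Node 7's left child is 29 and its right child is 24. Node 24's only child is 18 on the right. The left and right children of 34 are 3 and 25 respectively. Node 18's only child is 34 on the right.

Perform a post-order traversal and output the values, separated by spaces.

Post-order visits the left subtree, then the right subtree, then the node.
At 7: go left to 29.
  29 is a leaf — visit 29.
At 7: go right to 24.
  At 24: no left child.
  At 24: go right to 18.
    At 18: no left child.
    At 18: go right to 34.
      At 34: go left to 3.
        3 is a leaf — visit 3.
      At 34: go right to 25.
        25 is a leaf — visit 25.
      Visit 34.
    Visit 18.
  Visit 24.
Visit 7.

29 3 25 34 18 24 7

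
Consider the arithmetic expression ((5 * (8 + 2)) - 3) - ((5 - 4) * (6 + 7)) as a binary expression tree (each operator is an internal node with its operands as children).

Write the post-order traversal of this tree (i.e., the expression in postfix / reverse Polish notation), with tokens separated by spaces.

5 8 2 + * 3 - 5 4 - 6 7 + * -

Post-order on an expression tree gives postfix notation: for each operator, emit left operand, right operand, then the operator.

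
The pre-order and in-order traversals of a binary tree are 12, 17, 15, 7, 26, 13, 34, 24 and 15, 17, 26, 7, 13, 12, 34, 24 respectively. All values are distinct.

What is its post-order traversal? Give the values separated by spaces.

15 26 13 7 17 24 34 12

The first element of pre-order is the root; it splits in-order into left and right subtrees.
Root 12: left subtree has 5 nodes {15, 17, 26, 7, 13}, right has 2 {34, 24}.
  Root 17: left subtree has 1 node {15}, right has 3 {26, 7, 13}.
    Root 7: left subtree has 1 node {26}, right has 1 {13}.
  Root 34: left subtree has 0 nodes { }, right has 1 {24}.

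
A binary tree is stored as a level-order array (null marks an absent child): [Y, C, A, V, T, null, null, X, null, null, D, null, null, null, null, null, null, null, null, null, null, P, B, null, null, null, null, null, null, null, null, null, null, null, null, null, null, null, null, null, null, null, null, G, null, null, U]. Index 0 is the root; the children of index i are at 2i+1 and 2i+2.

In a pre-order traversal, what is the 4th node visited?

X

Pre-order visits the node, then its left subtree, then its right subtree.
Visit Y.
At Y: go left to C.
  Visit C.
  At C: go left to V.
    Visit V.
    At V: go left to X.
      X is a leaf — visit X.
    At V: no right child.
  At C: go right to T.
    Visit T.
    At T: no left child.
    At T: go right to D.
      Visit D.
      At D: go left to P.
        Visit P.
        At P: go left to G.
          G is a leaf — visit G.
        At P: no right child.
      At D: go right to B.
        Visit B.
        At B: no left child.
        At B: go right to U.
          U is a leaf — visit U.
At Y: go right to A.
  A is a leaf — visit A.
Full pre-order sequence: Y, C, V, X, T, D, P, G, B, U, A.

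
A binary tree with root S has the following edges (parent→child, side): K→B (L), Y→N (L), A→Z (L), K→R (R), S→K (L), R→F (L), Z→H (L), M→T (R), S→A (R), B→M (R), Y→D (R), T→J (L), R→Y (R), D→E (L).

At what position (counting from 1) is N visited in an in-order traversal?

In-order visits the left subtree, then the node, then the right subtree.
At S: go left to K.
  At K: go left to B.
    At B: no left child.
    Visit B.
    At B: go right to M.
      At M: no left child.
      Visit M.
      At M: go right to T.
        At T: go left to J.
          J is a leaf — visit J.
        Visit T.
        At T: no right child.
  Visit K.
  At K: go right to R.
    At R: go left to F.
      F is a leaf — visit F.
    Visit R.
    At R: go right to Y.
      At Y: go left to N.
        N is a leaf — visit N.
      Visit Y.
      At Y: go right to D.
        At D: go left to E.
          E is a leaf — visit E.
        Visit D.
        At D: no right child.
Visit S.
At S: go right to A.
  At A: go left to Z.
    At Z: go left to H.
      H is a leaf — visit H.
    Visit Z.
    At Z: no right child.
  Visit A.
  At A: no right child.
Full in-order sequence: B, M, J, T, K, F, R, N, Y, E, D, S, H, Z, A.

8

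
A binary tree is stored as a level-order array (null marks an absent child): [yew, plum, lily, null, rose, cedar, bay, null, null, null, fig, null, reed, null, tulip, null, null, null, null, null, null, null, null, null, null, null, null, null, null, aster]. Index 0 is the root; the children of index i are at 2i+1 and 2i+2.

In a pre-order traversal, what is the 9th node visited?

Pre-order visits the node, then its left subtree, then its right subtree.
Visit yew.
At yew: go left to plum.
  Visit plum.
  At plum: no left child.
  At plum: go right to rose.
    Visit rose.
    At rose: no left child.
    At rose: go right to fig.
      fig is a leaf — visit fig.
At yew: go right to lily.
  Visit lily.
  At lily: go left to cedar.
    Visit cedar.
    At cedar: no left child.
    At cedar: go right to reed.
      reed is a leaf — visit reed.
  At lily: go right to bay.
    Visit bay.
    At bay: no left child.
    At bay: go right to tulip.
      Visit tulip.
      At tulip: go left to aster.
        aster is a leaf — visit aster.
      At tulip: no right child.
Full pre-order sequence: yew, plum, rose, fig, lily, cedar, reed, bay, tulip, aster.

tulip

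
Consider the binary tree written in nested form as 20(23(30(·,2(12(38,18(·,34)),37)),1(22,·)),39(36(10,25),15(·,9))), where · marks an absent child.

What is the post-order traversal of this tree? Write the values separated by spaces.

38 34 18 12 37 2 30 22 1 23 10 25 36 9 15 39 20

Post-order visits the left subtree, then the right subtree, then the node.
At 20: go left to 23.
  At 23: go left to 30.
    At 30: no left child.
    At 30: go right to 2.
      At 2: go left to 12.
        At 12: go left to 38.
          38 is a leaf — visit 38.
        At 12: go right to 18.
          At 18: no left child.
          At 18: go right to 34.
            34 is a leaf — visit 34.
          Visit 18.
        Visit 12.
      At 2: go right to 37.
        37 is a leaf — visit 37.
      Visit 2.
    Visit 30.
  At 23: go right to 1.
    At 1: go left to 22.
      22 is a leaf — visit 22.
    At 1: no right child.
    Visit 1.
  Visit 23.
At 20: go right to 39.
  At 39: go left to 36.
    At 36: go left to 10.
      10 is a leaf — visit 10.
    At 36: go right to 25.
      25 is a leaf — visit 25.
    Visit 36.
  At 39: go right to 15.
    At 15: no left child.
    At 15: go right to 9.
      9 is a leaf — visit 9.
    Visit 15.
  Visit 39.
Visit 20.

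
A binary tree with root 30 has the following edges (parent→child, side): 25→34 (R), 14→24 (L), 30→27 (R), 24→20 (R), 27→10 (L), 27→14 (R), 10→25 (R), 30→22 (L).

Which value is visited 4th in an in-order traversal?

25

In-order visits the left subtree, then the node, then the right subtree.
At 30: go left to 22.
  22 is a leaf — visit 22.
Visit 30.
At 30: go right to 27.
  At 27: go left to 10.
    At 10: no left child.
    Visit 10.
    At 10: go right to 25.
      At 25: no left child.
      Visit 25.
      At 25: go right to 34.
        34 is a leaf — visit 34.
  Visit 27.
  At 27: go right to 14.
    At 14: go left to 24.
      At 24: no left child.
      Visit 24.
      At 24: go right to 20.
        20 is a leaf — visit 20.
    Visit 14.
    At 14: no right child.
Full in-order sequence: 22, 30, 10, 25, 34, 27, 24, 20, 14.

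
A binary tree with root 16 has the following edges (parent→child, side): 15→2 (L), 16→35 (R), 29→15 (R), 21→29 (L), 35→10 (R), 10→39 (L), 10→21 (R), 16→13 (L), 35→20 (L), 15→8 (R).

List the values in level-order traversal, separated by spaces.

16 13 35 20 10 39 21 29 15 2 8

Level-order visits nodes level by level from the root, left to right within each level.
Level 0: 16
Level 1: 13, 35
Level 2: 20, 10
Level 3: 39, 21
Level 4: 29
Level 5: 15
Level 6: 2, 8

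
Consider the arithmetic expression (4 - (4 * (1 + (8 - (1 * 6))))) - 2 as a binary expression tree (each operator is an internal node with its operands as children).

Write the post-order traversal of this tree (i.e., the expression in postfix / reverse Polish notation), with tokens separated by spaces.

Post-order on an expression tree gives postfix notation: for each operator, emit left operand, right operand, then the operator.

4 4 1 8 1 6 * - + * - 2 -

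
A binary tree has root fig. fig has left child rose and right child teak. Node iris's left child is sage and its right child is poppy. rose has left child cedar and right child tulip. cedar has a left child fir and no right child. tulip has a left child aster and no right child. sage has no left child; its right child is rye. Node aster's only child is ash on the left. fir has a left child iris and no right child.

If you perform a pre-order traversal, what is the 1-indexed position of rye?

7

Pre-order visits the node, then its left subtree, then its right subtree.
Visit fig.
At fig: go left to rose.
  Visit rose.
  At rose: go left to cedar.
    Visit cedar.
    At cedar: go left to fir.
      Visit fir.
      At fir: go left to iris.
        Visit iris.
        At iris: go left to sage.
          Visit sage.
          At sage: no left child.
          At sage: go right to rye.
            rye is a leaf — visit rye.
        At iris: go right to poppy.
          poppy is a leaf — visit poppy.
      At fir: no right child.
    At cedar: no right child.
  At rose: go right to tulip.
    Visit tulip.
    At tulip: go left to aster.
      Visit aster.
      At aster: go left to ash.
        ash is a leaf — visit ash.
      At aster: no right child.
    At tulip: no right child.
At fig: go right to teak.
  teak is a leaf — visit teak.
Full pre-order sequence: fig, rose, cedar, fir, iris, sage, rye, poppy, tulip, aster, ash, teak.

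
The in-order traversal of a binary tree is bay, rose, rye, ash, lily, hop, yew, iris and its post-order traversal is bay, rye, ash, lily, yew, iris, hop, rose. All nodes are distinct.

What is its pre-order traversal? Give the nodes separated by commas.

The last element of post-order is the root; it splits in-order into left and right subtrees.
Root rose: left subtree has 1 node {bay}, right has 6 {rye, ash, lily, hop, yew, iris}.
  Root hop: left subtree has 3 nodes {rye, ash, lily}, right has 2 {yew, iris}.
    Root lily: left subtree has 2 nodes {rye, ash}, right has 0 { }.
      Root ash: left subtree has 1 node {rye}, right has 0 { }.
    Root iris: left subtree has 1 node {yew}, right has 0 { }.

rose, bay, hop, lily, ash, rye, iris, yew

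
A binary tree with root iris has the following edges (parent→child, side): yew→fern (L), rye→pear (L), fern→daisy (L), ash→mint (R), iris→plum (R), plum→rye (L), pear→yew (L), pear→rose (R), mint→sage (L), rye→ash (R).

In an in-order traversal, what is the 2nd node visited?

In-order visits the left subtree, then the node, then the right subtree.
At iris: no left child.
Visit iris.
At iris: go right to plum.
  At plum: go left to rye.
    At rye: go left to pear.
      At pear: go left to yew.
        At yew: go left to fern.
          At fern: go left to daisy.
            daisy is a leaf — visit daisy.
          Visit fern.
          At fern: no right child.
        Visit yew.
        At yew: no right child.
      Visit pear.
      At pear: go right to rose.
        rose is a leaf — visit rose.
    Visit rye.
    At rye: go right to ash.
      At ash: no left child.
      Visit ash.
      At ash: go right to mint.
        At mint: go left to sage.
          sage is a leaf — visit sage.
        Visit mint.
        At mint: no right child.
  Visit plum.
  At plum: no right child.
Full in-order sequence: iris, daisy, fern, yew, pear, rose, rye, ash, sage, mint, plum.

daisy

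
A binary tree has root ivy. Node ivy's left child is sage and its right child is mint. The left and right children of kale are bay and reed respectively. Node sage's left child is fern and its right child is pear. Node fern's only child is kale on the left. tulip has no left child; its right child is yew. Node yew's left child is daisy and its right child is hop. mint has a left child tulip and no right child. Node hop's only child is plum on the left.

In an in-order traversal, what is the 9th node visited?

daisy

In-order visits the left subtree, then the node, then the right subtree.
At ivy: go left to sage.
  At sage: go left to fern.
    At fern: go left to kale.
      At kale: go left to bay.
        bay is a leaf — visit bay.
      Visit kale.
      At kale: go right to reed.
        reed is a leaf — visit reed.
    Visit fern.
    At fern: no right child.
  Visit sage.
  At sage: go right to pear.
    pear is a leaf — visit pear.
Visit ivy.
At ivy: go right to mint.
  At mint: go left to tulip.
    At tulip: no left child.
    Visit tulip.
    At tulip: go right to yew.
      At yew: go left to daisy.
        daisy is a leaf — visit daisy.
      Visit yew.
      At yew: go right to hop.
        At hop: go left to plum.
          plum is a leaf — visit plum.
        Visit hop.
        At hop: no right child.
  Visit mint.
  At mint: no right child.
Full in-order sequence: bay, kale, reed, fern, sage, pear, ivy, tulip, daisy, yew, plum, hop, mint.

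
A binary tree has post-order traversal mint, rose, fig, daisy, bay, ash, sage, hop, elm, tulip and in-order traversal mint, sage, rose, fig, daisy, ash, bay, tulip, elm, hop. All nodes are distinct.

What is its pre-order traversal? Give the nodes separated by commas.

tulip, sage, mint, ash, daisy, fig, rose, bay, elm, hop

The last element of post-order is the root; it splits in-order into left and right subtrees.
Root tulip: left subtree has 7 nodes {mint, sage, rose, fig, daisy, ash, bay}, right has 2 {elm, hop}.
  Root sage: left subtree has 1 node {mint}, right has 5 {rose, fig, daisy, ash, bay}.
    Root ash: left subtree has 3 nodes {rose, fig, daisy}, right has 1 {bay}.
      Root daisy: left subtree has 2 nodes {rose, fig}, right has 0 { }.
        Root fig: left subtree has 1 node {rose}, right has 0 { }.
  Root elm: left subtree has 0 nodes { }, right has 1 {hop}.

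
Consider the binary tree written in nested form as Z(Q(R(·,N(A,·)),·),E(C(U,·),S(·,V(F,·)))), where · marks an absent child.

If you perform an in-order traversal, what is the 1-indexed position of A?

2

In-order visits the left subtree, then the node, then the right subtree.
At Z: go left to Q.
  At Q: go left to R.
    At R: no left child.
    Visit R.
    At R: go right to N.
      At N: go left to A.
        A is a leaf — visit A.
      Visit N.
      At N: no right child.
  Visit Q.
  At Q: no right child.
Visit Z.
At Z: go right to E.
  At E: go left to C.
    At C: go left to U.
      U is a leaf — visit U.
    Visit C.
    At C: no right child.
  Visit E.
  At E: go right to S.
    At S: no left child.
    Visit S.
    At S: go right to V.
      At V: go left to F.
        F is a leaf — visit F.
      Visit V.
      At V: no right child.
Full in-order sequence: R, A, N, Q, Z, U, C, E, S, F, V.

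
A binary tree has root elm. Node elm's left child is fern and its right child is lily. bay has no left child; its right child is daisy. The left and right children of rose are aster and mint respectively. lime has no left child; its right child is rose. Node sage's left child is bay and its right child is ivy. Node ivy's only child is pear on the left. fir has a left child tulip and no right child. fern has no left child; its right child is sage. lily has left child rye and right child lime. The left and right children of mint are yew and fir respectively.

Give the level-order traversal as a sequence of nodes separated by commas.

elm, fern, lily, sage, rye, lime, bay, ivy, rose, daisy, pear, aster, mint, yew, fir, tulip

Level-order visits nodes level by level from the root, left to right within each level.
Level 0: elm
Level 1: fern, lily
Level 2: sage, rye, lime
Level 3: bay, ivy, rose
Level 4: daisy, pear, aster, mint
Level 5: yew, fir
Level 6: tulip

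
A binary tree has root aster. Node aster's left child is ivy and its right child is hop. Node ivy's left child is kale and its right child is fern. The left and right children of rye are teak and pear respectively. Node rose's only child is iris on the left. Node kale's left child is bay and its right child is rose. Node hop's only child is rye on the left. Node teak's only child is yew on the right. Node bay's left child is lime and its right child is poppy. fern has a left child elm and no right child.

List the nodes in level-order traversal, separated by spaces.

aster ivy hop kale fern rye bay rose elm teak pear lime poppy iris yew

Level-order visits nodes level by level from the root, left to right within each level.
Level 0: aster
Level 1: ivy, hop
Level 2: kale, fern, rye
Level 3: bay, rose, elm, teak, pear
Level 4: lime, poppy, iris, yew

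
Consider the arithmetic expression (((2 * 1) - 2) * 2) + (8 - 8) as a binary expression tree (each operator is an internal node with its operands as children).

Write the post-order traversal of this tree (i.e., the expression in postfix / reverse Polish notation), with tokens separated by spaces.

2 1 * 2 - 2 * 8 8 - +

Post-order on an expression tree gives postfix notation: for each operator, emit left operand, right operand, then the operator.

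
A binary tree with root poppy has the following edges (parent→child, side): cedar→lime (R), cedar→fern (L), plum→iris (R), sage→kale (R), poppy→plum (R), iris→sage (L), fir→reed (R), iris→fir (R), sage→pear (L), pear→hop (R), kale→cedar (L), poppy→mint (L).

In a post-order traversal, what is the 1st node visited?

Post-order visits the left subtree, then the right subtree, then the node.
At poppy: go left to mint.
  mint is a leaf — visit mint.
At poppy: go right to plum.
  At plum: no left child.
  At plum: go right to iris.
    At iris: go left to sage.
      At sage: go left to pear.
        At pear: no left child.
        At pear: go right to hop.
          hop is a leaf — visit hop.
        Visit pear.
      At sage: go right to kale.
        At kale: go left to cedar.
          At cedar: go left to fern.
            fern is a leaf — visit fern.
          At cedar: go right to lime.
            lime is a leaf — visit lime.
          Visit cedar.
        At kale: no right child.
        Visit kale.
      Visit sage.
    At iris: go right to fir.
      At fir: no left child.
      At fir: go right to reed.
        reed is a leaf — visit reed.
      Visit fir.
    Visit iris.
  Visit plum.
Visit poppy.
Full post-order sequence: mint, hop, pear, fern, lime, cedar, kale, sage, reed, fir, iris, plum, poppy.

mint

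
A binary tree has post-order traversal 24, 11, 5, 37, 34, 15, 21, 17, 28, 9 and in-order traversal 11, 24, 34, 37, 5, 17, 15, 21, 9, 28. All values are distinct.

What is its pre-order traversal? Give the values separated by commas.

The last element of post-order is the root; it splits in-order into left and right subtrees.
Root 9: left subtree has 8 nodes {11, 24, 34, 37, 5, 17, 15, 21}, right has 1 {28}.
  Root 17: left subtree has 5 nodes {11, 24, 34, 37, 5}, right has 2 {15, 21}.
    Root 34: left subtree has 2 nodes {11, 24}, right has 2 {37, 5}.
      Root 11: left subtree has 0 nodes { }, right has 1 {24}.
      Root 37: left subtree has 0 nodes { }, right has 1 {5}.
    Root 21: left subtree has 1 node {15}, right has 0 { }.

9, 17, 34, 11, 24, 37, 5, 21, 15, 28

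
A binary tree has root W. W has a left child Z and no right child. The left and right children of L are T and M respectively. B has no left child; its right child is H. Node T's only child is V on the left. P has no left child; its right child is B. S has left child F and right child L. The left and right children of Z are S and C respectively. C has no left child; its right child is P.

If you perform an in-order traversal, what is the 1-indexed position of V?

3

In-order visits the left subtree, then the node, then the right subtree.
At W: go left to Z.
  At Z: go left to S.
    At S: go left to F.
      F is a leaf — visit F.
    Visit S.
    At S: go right to L.
      At L: go left to T.
        At T: go left to V.
          V is a leaf — visit V.
        Visit T.
        At T: no right child.
      Visit L.
      At L: go right to M.
        M is a leaf — visit M.
  Visit Z.
  At Z: go right to C.
    At C: no left child.
    Visit C.
    At C: go right to P.
      At P: no left child.
      Visit P.
      At P: go right to B.
        At B: no left child.
        Visit B.
        At B: go right to H.
          H is a leaf — visit H.
Visit W.
At W: no right child.
Full in-order sequence: F, S, V, T, L, M, Z, C, P, B, H, W.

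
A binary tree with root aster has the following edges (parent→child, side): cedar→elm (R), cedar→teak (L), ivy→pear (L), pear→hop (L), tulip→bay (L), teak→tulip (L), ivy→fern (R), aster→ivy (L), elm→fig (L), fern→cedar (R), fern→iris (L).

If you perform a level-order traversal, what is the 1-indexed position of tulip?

Level-order visits nodes level by level from the root, left to right within each level.
Level 0: aster
Level 1: ivy
Level 2: pear, fern
Level 3: hop, iris, cedar
Level 4: teak, elm
Level 5: tulip, fig
Level 6: bay
Full level-order sequence: aster, ivy, pear, fern, hop, iris, cedar, teak, elm, tulip, fig, bay.

10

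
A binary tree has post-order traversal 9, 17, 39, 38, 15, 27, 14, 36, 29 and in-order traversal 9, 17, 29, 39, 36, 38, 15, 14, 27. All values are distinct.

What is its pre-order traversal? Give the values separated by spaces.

29 17 9 36 39 14 15 38 27

The last element of post-order is the root; it splits in-order into left and right subtrees.
Root 29: left subtree has 2 nodes {9, 17}, right has 6 {39, 36, 38, 15, 14, 27}.
  Root 17: left subtree has 1 node {9}, right has 0 { }.
  Root 36: left subtree has 1 node {39}, right has 4 {38, 15, 14, 27}.
    Root 14: left subtree has 2 nodes {38, 15}, right has 1 {27}.
      Root 15: left subtree has 1 node {38}, right has 0 { }.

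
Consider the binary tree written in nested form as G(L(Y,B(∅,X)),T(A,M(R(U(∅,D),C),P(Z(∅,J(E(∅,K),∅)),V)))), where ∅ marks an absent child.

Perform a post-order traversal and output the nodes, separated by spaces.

Y X B L A D U C R K E J Z V P M T G

Post-order visits the left subtree, then the right subtree, then the node.
At G: go left to L.
  At L: go left to Y.
    Y is a leaf — visit Y.
  At L: go right to B.
    At B: no left child.
    At B: go right to X.
      X is a leaf — visit X.
    Visit B.
  Visit L.
At G: go right to T.
  At T: go left to A.
    A is a leaf — visit A.
  At T: go right to M.
    At M: go left to R.
      At R: go left to U.
        At U: no left child.
        At U: go right to D.
          D is a leaf — visit D.
        Visit U.
      At R: go right to C.
        C is a leaf — visit C.
      Visit R.
    At M: go right to P.
      At P: go left to Z.
        At Z: no left child.
        At Z: go right to J.
          At J: go left to E.
            At E: no left child.
            At E: go right to K.
              K is a leaf — visit K.
            Visit E.
          At J: no right child.
          Visit J.
        Visit Z.
      At P: go right to V.
        V is a leaf — visit V.
      Visit P.
    Visit M.
  Visit T.
Visit G.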